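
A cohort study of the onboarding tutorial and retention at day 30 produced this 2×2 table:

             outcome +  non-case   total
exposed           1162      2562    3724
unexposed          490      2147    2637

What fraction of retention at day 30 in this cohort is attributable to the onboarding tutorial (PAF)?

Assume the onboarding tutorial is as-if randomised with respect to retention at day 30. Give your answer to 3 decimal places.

p₁ = P(outcome | exposed) = 1162/3724 = 0.31203
p₀ = P(outcome | unexposed) = 490/2637 = 0.18582
Exposure prevalence π = 3724/6361 = 0.58544; overall risk P(Y=1) = 0.25971.
Under exogeneity, PAF = [P(Y=1) − p₀]/P(Y=1).
PAF = (0.25971 − 0.18582) / 0.25971 ≈ 0.2845

PAF ≈ 0.285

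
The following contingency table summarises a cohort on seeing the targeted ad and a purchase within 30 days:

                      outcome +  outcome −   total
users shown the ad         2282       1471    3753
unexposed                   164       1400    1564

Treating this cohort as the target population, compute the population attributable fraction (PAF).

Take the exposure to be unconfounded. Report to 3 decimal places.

PAF ≈ 0.772

p₁ = P(outcome | exposed) = 2282/3753 = 0.60805
p₀ = P(outcome | unexposed) = 164/1564 = 0.10486
Exposure prevalence π = 3753/5317 = 0.70585; overall risk P(Y=1) = 0.46003.
Under exogeneity, PAF = [P(Y=1) − p₀]/P(Y=1).
PAF = (0.46003 − 0.10486) / 0.46003 ≈ 0.7721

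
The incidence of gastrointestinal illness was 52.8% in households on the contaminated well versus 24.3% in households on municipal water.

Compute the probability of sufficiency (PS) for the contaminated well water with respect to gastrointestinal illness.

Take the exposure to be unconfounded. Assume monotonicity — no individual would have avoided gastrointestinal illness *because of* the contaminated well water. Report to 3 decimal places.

p₁ = 0.528, p₀ = 0.243.
Under exogeneity and monotonicity, PS = (p₁ − p₀) / (1 − p₀).
PS = (0.528 − 0.243) / (1 − 0.243) = 0.285 / 0.757 ≈ 0.3765

PS ≈ 0.376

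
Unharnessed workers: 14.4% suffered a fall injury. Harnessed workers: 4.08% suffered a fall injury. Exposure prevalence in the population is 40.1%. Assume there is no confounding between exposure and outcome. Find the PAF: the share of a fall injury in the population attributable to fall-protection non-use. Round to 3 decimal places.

p₁ = 0.144, p₀ = 0.0408.
Overall risk P(Y=1) = π·p₁ + (1−π)·p₀ = 0.401×0.144 + 0.599×0.0408 = 0.082183.
Under exogeneity, PAF = [P(Y=1) − p₀] / P(Y=1).
PAF = (0.082183 − 0.0408) / 0.082183 ≈ 0.5035

PAF ≈ 0.504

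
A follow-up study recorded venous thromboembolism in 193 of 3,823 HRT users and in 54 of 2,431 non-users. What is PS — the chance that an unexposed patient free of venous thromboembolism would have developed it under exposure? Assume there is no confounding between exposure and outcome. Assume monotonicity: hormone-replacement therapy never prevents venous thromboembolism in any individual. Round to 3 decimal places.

p₁ = P(outcome | exposed) = 193/3823 = 0.050484
p₀ = P(outcome | unexposed) = 54/2431 = 0.022213
Under exogeneity and monotonicity, PS = (p₁ − p₀) / (1 − p₀).
PS = (0.050484 − 0.022213) / (1 − 0.022213) = 0.028271 / 0.97779 ≈ 0.0289

PS ≈ 0.029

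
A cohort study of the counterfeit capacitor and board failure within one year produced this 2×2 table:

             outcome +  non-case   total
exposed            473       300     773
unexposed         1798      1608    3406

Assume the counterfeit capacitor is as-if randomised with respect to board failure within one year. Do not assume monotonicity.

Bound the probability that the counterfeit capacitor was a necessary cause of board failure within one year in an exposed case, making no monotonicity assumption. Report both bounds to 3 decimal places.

0.137 ≤ PN ≤ 0.772

p₁ = P(outcome | exposed) = 473/773 = 0.6119
p₀ = P(outcome | unexposed) = 1798/3406 = 0.52789
Under exogeneity alone the bounds on PN are max{0,(p₁−p₀)/p₁} ≤ PN ≤ min{1,(1−p₀)/p₁}.
  lower = (p₁ − p₀)/p₁ = 0.08401 / 0.6119 ≈ 0.1373
  upper = min{1, (1 − p₀)/p₁} = 0.47211 / 0.6119 ≈ 0.7715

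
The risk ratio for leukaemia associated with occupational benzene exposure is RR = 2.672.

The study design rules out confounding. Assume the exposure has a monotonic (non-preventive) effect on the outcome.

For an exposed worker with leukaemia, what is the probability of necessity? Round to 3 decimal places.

Under exogeneity and monotonicity, PN = (RR − 1) / RR = 1 − 1/RR.
PN = (2.672 − 1) / 2.672 = 1.672 / 2.672 ≈ 0.6257

PN ≈ 0.626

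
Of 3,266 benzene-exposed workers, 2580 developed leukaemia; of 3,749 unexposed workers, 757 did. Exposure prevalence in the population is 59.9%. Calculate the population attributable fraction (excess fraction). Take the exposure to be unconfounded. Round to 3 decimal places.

PAF ≈ 0.636

p₁ = P(outcome | exposed) = 2580/3266 = 0.78996
p₀ = P(outcome | unexposed) = 757/3749 = 0.20192
Overall risk P(Y=1) = π·p₁ + (1−π)·p₀ = 0.599×0.78996 + 0.401×0.20192 = 0.55415.
Under exogeneity, PAF = [P(Y=1) − p₀] / P(Y=1).
PAF = (0.55415 − 0.20192) / 0.55415 ≈ 0.6356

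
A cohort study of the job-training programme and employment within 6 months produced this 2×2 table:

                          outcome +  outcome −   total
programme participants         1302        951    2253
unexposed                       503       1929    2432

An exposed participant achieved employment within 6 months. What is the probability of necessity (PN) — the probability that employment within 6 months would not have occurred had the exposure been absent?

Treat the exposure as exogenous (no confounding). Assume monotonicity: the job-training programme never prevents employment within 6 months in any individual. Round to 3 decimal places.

PN ≈ 0.642

p₁ = P(outcome | exposed) = 1302/2253 = 0.5779
p₀ = P(outcome | unexposed) = 503/2432 = 0.20683
Under exogeneity and monotonicity, PN = (p₁ − p₀) / p₁.
PN = (0.5779 − 0.20683) / 0.5779 = 0.37107 / 0.5779 ≈ 0.6421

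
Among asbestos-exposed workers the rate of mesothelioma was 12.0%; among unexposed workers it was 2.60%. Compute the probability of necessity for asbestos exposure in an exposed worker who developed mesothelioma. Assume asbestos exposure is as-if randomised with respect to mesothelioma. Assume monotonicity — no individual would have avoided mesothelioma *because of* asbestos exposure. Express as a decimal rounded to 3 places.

PN ≈ 0.783

p₁ = 0.12, p₀ = 0.026.
Under exogeneity and monotonicity, PN = (p₁ − p₀) / p₁.
PN = (0.12 − 0.026) / 0.12 = 0.094 / 0.12 ≈ 0.7833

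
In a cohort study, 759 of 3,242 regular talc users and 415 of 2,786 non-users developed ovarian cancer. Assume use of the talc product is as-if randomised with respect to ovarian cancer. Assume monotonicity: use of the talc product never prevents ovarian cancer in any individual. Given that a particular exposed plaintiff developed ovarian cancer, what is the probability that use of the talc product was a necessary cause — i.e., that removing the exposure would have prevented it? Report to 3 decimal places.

PN ≈ 0.364

p₁ = P(outcome | exposed) = 759/3242 = 0.23411
p₀ = P(outcome | unexposed) = 415/2786 = 0.14896
Under exogeneity and monotonicity, PN = (p₁ − p₀) / p₁.
PN = (0.23411 − 0.14896) / 0.23411 = 0.085156 / 0.23411 ≈ 0.3637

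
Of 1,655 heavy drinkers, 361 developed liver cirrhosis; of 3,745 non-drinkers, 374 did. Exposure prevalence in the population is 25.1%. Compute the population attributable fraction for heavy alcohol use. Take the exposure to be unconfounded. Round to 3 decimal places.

p₁ = P(outcome | exposed) = 361/1655 = 0.21813
p₀ = P(outcome | unexposed) = 374/3745 = 0.099866
Overall risk P(Y=1) = π·p₁ + (1−π)·p₀ = 0.251×0.21813 + 0.749×0.099866 = 0.12955.
Under exogeneity, PAF = [P(Y=1) − p₀] / P(Y=1).
PAF = (0.12955 − 0.099866) / 0.12955 ≈ 0.2291

PAF ≈ 0.229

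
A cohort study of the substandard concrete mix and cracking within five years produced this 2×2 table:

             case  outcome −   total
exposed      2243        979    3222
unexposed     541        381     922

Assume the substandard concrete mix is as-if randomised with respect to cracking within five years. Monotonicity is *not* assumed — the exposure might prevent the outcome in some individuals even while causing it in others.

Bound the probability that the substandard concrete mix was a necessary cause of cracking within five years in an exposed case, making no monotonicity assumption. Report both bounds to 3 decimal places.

p₁ = P(outcome | exposed) = 2243/3222 = 0.69615
p₀ = P(outcome | unexposed) = 541/922 = 0.58677
Under exogeneity alone the bounds on PN are max{0,(p₁−p₀)/p₁} ≤ PN ≤ min{1,(1−p₀)/p₁}.
  lower = (p₁ − p₀)/p₁ = 0.10938 / 0.69615 ≈ 0.1571
  upper = min{1, (1 − p₀)/p₁} = 0.41323 / 0.69615 ≈ 0.5936

0.157 ≤ PN ≤ 0.594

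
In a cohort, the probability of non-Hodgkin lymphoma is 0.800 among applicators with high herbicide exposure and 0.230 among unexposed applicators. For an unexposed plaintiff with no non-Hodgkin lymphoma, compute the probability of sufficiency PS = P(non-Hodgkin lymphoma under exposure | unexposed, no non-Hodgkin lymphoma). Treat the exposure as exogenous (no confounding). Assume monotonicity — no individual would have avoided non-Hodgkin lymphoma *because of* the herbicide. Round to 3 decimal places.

Let p₁ = 0.8, p₀ = 0.23.
Under exogeneity and monotonicity, PS = (p₁ − p₀) / (1 − p₀).
PS = (0.8 − 0.23) / (1 − 0.23) = 0.57 / 0.77 ≈ 0.7403

PS ≈ 0.740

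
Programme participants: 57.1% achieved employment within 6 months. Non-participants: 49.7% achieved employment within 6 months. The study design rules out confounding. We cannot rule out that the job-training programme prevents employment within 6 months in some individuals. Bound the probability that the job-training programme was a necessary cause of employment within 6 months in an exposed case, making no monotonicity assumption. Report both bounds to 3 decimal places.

p₁ = 0.571, p₀ = 0.497.
Under exogeneity alone the bounds on PN are max{0,(p₁−p₀)/p₁} ≤ PN ≤ min{1,(1−p₀)/p₁}.
  lower = (p₁ − p₀)/p₁ = 0.074 / 0.571 ≈ 0.1296
  upper = min{1, (1 − p₀)/p₁} = 0.503 / 0.571 ≈ 0.8809

0.130 ≤ PN ≤ 0.881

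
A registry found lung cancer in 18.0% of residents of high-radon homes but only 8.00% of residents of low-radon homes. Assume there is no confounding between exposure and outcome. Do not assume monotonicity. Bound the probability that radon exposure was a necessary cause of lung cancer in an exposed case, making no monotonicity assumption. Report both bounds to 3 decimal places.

p₁ = 0.18, p₀ = 0.08.
Under exogeneity alone the bounds on PN are max{0,(p₁−p₀)/p₁} ≤ PN ≤ min{1,(1−p₀)/p₁}.
  lower = (p₁ − p₀)/p₁ = 0.1 / 0.18 ≈ 0.5556
  upper = min{1, (1 − p₀)/p₁} = 0.92 / 0.18 ≈ 5.1111 → capped at 1

0.556 ≤ PN ≤ 1.000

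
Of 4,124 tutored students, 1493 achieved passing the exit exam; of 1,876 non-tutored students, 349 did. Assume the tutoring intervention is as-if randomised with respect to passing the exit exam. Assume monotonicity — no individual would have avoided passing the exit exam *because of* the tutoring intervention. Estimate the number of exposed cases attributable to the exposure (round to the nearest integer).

p₁ = P(outcome | exposed) = 1493/4124 = 0.36203
p₀ = P(outcome | unexposed) = 349/1876 = 0.18603
PN = (p₁ − p₀)/p₁ = (0.36203 − 0.18603) / 0.36203 ≈ 0.48613.
Attributable cases ≈ PN × (exposed cases) = 0.48613 × 1493 ≈ 725.80.

about 726 cases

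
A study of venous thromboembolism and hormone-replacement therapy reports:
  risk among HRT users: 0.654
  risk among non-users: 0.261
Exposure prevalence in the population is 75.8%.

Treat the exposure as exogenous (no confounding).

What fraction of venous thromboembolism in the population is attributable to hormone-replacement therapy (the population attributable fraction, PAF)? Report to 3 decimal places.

PAF ≈ 0.533

Let p₁ = 0.654, p₀ = 0.261.
Overall risk P(Y=1) = π·p₁ + (1−π)·p₀ = 0.758×0.654 + 0.242×0.261 = 0.55889.
Under exogeneity, PAF = [P(Y=1) − p₀] / P(Y=1).
PAF = (0.55889 − 0.261) / 0.55889 ≈ 0.5330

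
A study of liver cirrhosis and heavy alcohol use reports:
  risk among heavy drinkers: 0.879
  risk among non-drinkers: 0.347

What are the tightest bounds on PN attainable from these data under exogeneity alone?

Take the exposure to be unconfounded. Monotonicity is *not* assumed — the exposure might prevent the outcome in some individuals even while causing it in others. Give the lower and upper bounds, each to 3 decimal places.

0.605 ≤ PN ≤ 0.743

Let p₁ = 0.879, p₀ = 0.347.
Under exogeneity alone the bounds on PN are max{0,(p₁−p₀)/p₁} ≤ PN ≤ min{1,(1−p₀)/p₁}.
  lower = (p₁ − p₀)/p₁ = 0.532 / 0.879 ≈ 0.6052
  upper = min{1, (1 − p₀)/p₁} = 0.653 / 0.879 ≈ 0.7429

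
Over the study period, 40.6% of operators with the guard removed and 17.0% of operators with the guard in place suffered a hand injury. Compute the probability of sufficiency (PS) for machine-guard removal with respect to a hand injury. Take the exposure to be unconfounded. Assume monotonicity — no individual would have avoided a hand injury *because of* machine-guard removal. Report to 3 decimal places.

PS ≈ 0.284

p₁ = 0.406, p₀ = 0.17.
Under exogeneity and monotonicity, PS = (p₁ − p₀) / (1 − p₀).
PS = (0.406 − 0.17) / (1 − 0.17) = 0.236 / 0.83 ≈ 0.2843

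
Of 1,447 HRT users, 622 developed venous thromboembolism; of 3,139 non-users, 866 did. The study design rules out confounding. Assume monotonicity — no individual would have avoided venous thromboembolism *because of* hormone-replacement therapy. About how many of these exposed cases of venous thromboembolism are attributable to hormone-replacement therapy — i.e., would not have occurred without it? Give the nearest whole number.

about 223 cases

p₁ = P(outcome | exposed) = 622/1447 = 0.42985
p₀ = P(outcome | unexposed) = 866/3139 = 0.27588
PN = (p₁ − p₀)/p₁ = (0.42985 − 0.27588) / 0.42985 ≈ 0.35819.
Attributable cases ≈ PN × (exposed cases) = 0.35819 × 622 ≈ 222.80.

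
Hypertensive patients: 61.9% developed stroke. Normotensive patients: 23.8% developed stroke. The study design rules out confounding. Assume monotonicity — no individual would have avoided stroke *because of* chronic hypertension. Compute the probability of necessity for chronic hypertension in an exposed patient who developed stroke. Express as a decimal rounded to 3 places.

p₁ = 0.619, p₀ = 0.238.
Under exogeneity and monotonicity, PN = (p₁ − p₀) / p₁.
PN = (0.619 − 0.238) / 0.619 = 0.381 / 0.619 ≈ 0.6155

PN ≈ 0.616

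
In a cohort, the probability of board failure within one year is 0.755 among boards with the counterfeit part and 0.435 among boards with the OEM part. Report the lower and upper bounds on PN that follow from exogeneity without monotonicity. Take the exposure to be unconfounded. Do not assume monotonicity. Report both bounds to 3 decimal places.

Let p₁ = 0.755, p₀ = 0.435.
Under exogeneity alone the bounds on PN are max{0,(p₁−p₀)/p₁} ≤ PN ≤ min{1,(1−p₀)/p₁}.
  lower = (p₁ − p₀)/p₁ = 0.32 / 0.755 ≈ 0.4238
  upper = min{1, (1 − p₀)/p₁} = 0.565 / 0.755 ≈ 0.7483

0.424 ≤ PN ≤ 0.748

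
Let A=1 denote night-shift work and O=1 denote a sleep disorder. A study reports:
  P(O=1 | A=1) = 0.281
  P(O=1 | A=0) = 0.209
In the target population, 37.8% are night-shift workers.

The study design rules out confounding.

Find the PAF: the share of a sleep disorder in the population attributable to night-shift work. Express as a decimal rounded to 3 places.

PAF ≈ 0.115

Let p₁ = 0.281, p₀ = 0.209.
Overall risk P(Y=1) = π·p₁ + (1−π)·p₀ = 0.378×0.281 + 0.622×0.209 = 0.23622.
Under exogeneity, PAF = [P(Y=1) − p₀] / P(Y=1).
PAF = (0.23622 − 0.209) / 0.23622 ≈ 0.1152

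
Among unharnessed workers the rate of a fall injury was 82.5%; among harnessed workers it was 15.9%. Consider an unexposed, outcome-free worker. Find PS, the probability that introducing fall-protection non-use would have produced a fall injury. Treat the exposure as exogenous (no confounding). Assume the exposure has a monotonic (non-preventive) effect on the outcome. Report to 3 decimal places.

PS ≈ 0.792

p₁ = 0.825, p₀ = 0.159.
Under exogeneity and monotonicity, PS = (p₁ − p₀) / (1 − p₀).
PS = (0.825 − 0.159) / (1 − 0.159) = 0.666 / 0.841 ≈ 0.7919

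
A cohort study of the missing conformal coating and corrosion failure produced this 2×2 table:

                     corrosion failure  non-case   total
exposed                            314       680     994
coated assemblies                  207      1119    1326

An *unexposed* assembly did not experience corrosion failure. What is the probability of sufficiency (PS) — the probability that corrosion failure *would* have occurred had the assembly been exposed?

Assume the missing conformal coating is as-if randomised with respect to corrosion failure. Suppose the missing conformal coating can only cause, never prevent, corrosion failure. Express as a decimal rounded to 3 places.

PS ≈ 0.189

p₁ = P(outcome | exposed) = 314/994 = 0.3159
p₀ = P(outcome | unexposed) = 207/1326 = 0.15611
Under exogeneity and monotonicity, PS = (p₁ − p₀)/(1 − p₀).
PS = (0.3159 − 0.15611) / 0.84389 ≈ 0.1893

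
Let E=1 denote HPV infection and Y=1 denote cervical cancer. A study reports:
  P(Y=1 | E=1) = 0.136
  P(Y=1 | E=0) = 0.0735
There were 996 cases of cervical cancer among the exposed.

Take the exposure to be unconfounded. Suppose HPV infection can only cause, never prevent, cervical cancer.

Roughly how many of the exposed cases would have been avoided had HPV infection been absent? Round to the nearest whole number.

about 458 cases

Let p₁ = 0.136, p₀ = 0.0735.
PN = (p₁ − p₀)/p₁ = (0.136 − 0.0735) / 0.136 ≈ 0.45956.
Attributable cases ≈ PN × (exposed cases) = 0.45956 × 996 ≈ 457.72.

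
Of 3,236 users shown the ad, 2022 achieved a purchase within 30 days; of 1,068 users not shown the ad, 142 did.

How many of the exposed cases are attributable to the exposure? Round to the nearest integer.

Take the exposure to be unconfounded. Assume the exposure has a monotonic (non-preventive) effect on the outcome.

p₁ = P(outcome | exposed) = 2022/3236 = 0.62485
p₀ = P(outcome | unexposed) = 142/1068 = 0.13296
PN = (p₁ − p₀)/p₁ = (0.62485 − 0.13296) / 0.62485 ≈ 0.78721.
Attributable cases ≈ PN × (exposed cases) = 0.78721 × 2022 ≈ 1591.75.

about 1592 cases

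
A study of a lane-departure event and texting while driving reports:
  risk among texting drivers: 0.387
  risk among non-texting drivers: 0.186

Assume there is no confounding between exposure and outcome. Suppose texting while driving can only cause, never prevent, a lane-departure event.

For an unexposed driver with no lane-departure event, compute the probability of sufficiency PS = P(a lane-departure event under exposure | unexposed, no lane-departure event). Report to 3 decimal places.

PS ≈ 0.247

Let p₁ = 0.387, p₀ = 0.186.
Under exogeneity and monotonicity, PS = (p₁ − p₀) / (1 − p₀).
PS = (0.387 − 0.186) / (1 − 0.186) = 0.201 / 0.814 ≈ 0.2469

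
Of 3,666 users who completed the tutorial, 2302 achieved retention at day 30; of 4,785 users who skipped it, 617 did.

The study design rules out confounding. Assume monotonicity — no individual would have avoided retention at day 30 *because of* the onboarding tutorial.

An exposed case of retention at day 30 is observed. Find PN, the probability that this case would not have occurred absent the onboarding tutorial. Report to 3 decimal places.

PN ≈ 0.795

p₁ = P(outcome | exposed) = 2302/3666 = 0.62793
p₀ = P(outcome | unexposed) = 617/4785 = 0.12894
Under exogeneity and monotonicity, PN = (p₁ − p₀) / p₁.
PN = (0.62793 − 0.12894) / 0.62793 = 0.49899 / 0.62793 ≈ 0.7947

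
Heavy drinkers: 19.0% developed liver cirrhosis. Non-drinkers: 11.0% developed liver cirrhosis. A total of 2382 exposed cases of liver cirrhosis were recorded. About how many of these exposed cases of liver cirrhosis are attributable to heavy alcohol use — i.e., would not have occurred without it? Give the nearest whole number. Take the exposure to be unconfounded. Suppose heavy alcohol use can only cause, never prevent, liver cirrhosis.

about 1003 cases

p₁ = 0.19, p₀ = 0.11.
PN = (p₁ − p₀)/p₁ = (0.19 − 0.11) / 0.19 ≈ 0.42105.
Attributable cases ≈ PN × (exposed cases) = 0.42105 × 2382 ≈ 1002.95.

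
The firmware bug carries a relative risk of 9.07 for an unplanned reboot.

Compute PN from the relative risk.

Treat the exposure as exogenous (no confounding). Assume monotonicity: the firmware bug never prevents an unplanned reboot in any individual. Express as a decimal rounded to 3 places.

Under exogeneity and monotonicity, PN = (RR − 1) / RR = 1 − 1/RR.
PN = (9.07 − 1) / 9.07 = 8.07 / 9.07 ≈ 0.8897

PN ≈ 0.890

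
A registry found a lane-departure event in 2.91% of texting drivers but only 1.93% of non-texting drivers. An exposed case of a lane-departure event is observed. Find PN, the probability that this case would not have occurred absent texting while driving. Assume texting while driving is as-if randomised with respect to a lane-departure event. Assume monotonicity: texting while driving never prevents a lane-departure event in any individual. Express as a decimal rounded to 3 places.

p₁ = 0.0291, p₀ = 0.0193.
Under exogeneity and monotonicity, PN = (p₁ − p₀) / p₁.
PN = (0.0291 − 0.0193) / 0.0291 = 0.0098 / 0.0291 ≈ 0.3368

PN ≈ 0.337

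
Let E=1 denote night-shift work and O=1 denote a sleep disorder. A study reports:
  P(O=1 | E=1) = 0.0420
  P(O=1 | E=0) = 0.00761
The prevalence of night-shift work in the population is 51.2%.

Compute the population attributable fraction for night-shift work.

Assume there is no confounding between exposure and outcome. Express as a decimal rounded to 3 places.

PAF ≈ 0.698

Let p₁ = 0.042, p₀ = 0.00761.
Overall risk P(Y=1) = π·p₁ + (1−π)·p₀ = 0.512×0.042 + 0.488×0.00761 = 0.025218.
Under exogeneity, PAF = [P(Y=1) − p₀] / P(Y=1).
PAF = (0.025218 − 0.00761) / 0.025218 ≈ 0.6982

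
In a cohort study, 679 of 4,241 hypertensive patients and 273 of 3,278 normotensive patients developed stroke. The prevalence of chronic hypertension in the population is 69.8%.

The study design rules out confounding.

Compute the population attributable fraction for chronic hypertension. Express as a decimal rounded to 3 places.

PAF ≈ 0.392

p₁ = P(outcome | exposed) = 679/4241 = 0.1601
p₀ = P(outcome | unexposed) = 273/3278 = 0.083282
Overall risk P(Y=1) = π·p₁ + (1−π)·p₀ = 0.698×0.1601 + 0.302×0.083282 = 0.1369.
Under exogeneity, PAF = [P(Y=1) − p₀] / P(Y=1).
PAF = (0.1369 − 0.083282) / 0.1369 ≈ 0.3917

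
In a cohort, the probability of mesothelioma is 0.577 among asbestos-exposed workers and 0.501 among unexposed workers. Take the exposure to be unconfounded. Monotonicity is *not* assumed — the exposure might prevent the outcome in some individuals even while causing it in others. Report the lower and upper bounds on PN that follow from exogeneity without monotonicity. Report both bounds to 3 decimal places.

Let p₁ = 0.577, p₀ = 0.501.
Under exogeneity alone the bounds on PN are max{0,(p₁−p₀)/p₁} ≤ PN ≤ min{1,(1−p₀)/p₁}.
  lower = (p₁ − p₀)/p₁ = 0.076 / 0.577 ≈ 0.1317
  upper = min{1, (1 − p₀)/p₁} = 0.499 / 0.577 ≈ 0.8648

0.132 ≤ PN ≤ 0.865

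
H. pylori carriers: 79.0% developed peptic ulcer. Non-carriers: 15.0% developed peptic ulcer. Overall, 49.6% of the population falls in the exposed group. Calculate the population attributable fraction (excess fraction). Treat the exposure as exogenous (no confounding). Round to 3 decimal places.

p₁ = 0.79, p₀ = 0.15.
Overall risk P(Y=1) = π·p₁ + (1−π)·p₀ = 0.496×0.79 + 0.504×0.15 = 0.46744.
Under exogeneity, PAF = [P(Y=1) − p₀] / P(Y=1).
PAF = (0.46744 − 0.15) / 0.46744 ≈ 0.6791

PAF ≈ 0.679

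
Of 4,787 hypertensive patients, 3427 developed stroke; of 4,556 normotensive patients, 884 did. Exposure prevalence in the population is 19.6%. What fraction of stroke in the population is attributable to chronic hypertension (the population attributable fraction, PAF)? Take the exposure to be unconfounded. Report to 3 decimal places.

PAF ≈ 0.345

p₁ = P(outcome | exposed) = 3427/4787 = 0.7159
p₀ = P(outcome | unexposed) = 884/4556 = 0.19403
Overall risk P(Y=1) = π·p₁ + (1−π)·p₀ = 0.196×0.7159 + 0.804×0.19403 = 0.29632.
Under exogeneity, PAF = [P(Y=1) − p₀] / P(Y=1).
PAF = (0.29632 − 0.19403) / 0.29632 ≈ 0.3452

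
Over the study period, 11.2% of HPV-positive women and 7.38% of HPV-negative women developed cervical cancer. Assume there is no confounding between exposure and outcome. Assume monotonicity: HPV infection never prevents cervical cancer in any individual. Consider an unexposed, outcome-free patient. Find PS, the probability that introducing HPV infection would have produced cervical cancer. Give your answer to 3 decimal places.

PS ≈ 0.041

p₁ = 0.112, p₀ = 0.0738.
Under exogeneity and monotonicity, PS = (p₁ − p₀) / (1 − p₀).
PS = (0.112 − 0.0738) / (1 − 0.0738) = 0.0382 / 0.9262 ≈ 0.0412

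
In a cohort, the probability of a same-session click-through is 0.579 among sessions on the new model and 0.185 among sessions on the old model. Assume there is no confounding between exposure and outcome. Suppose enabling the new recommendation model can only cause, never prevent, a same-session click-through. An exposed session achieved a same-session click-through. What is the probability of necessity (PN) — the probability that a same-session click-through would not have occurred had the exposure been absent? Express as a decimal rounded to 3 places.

PN ≈ 0.680

Let p₁ = 0.579, p₀ = 0.185.
Under exogeneity and monotonicity, PN = (p₁ − p₀) / p₁.
PN = (0.579 − 0.185) / 0.579 = 0.394 / 0.579 ≈ 0.6805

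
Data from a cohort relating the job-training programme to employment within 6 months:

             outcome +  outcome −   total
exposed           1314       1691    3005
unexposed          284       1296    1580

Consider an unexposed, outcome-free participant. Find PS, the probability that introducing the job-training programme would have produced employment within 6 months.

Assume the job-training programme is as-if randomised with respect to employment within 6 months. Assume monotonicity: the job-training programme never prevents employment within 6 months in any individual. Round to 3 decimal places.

PS ≈ 0.314

p₁ = P(outcome | exposed) = 1314/3005 = 0.43727
p₀ = P(outcome | unexposed) = 284/1580 = 0.17975
Under exogeneity and monotonicity, PS = (p₁ − p₀) / (1 − p₀).
PS = (0.43727 − 0.17975) / (1 − 0.17975) = 0.25752 / 0.82025 ≈ 0.3140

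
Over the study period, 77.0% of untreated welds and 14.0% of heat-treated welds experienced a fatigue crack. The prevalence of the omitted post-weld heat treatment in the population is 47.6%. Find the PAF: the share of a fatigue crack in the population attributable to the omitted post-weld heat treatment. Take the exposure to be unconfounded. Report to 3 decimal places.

PAF ≈ 0.682

p₁ = 0.77, p₀ = 0.14.
Overall risk P(Y=1) = π·p₁ + (1−π)·p₀ = 0.476×0.77 + 0.524×0.14 = 0.43988.
Under exogeneity, PAF = [P(Y=1) − p₀] / P(Y=1).
PAF = (0.43988 − 0.14) / 0.43988 ≈ 0.6817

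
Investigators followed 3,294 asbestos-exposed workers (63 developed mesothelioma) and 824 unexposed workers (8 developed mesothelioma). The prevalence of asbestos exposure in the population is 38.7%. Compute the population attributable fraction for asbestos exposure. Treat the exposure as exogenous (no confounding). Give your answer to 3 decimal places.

p₁ = P(outcome | exposed) = 63/3294 = 0.019126
p₀ = P(outcome | unexposed) = 8/824 = 0.0097087
Overall risk P(Y=1) = π·p₁ + (1−π)·p₀ = 0.387×0.019126 + 0.613×0.0097087 = 0.013353.
Under exogeneity, PAF = [P(Y=1) − p₀] / P(Y=1).
PAF = (0.013353 − 0.0097087) / 0.013353 ≈ 0.2729

PAF ≈ 0.273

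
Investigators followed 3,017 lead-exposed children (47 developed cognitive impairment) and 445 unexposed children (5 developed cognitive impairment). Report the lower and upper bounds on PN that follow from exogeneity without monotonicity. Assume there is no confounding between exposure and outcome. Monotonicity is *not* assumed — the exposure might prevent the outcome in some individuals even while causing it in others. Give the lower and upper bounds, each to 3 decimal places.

0.279 ≤ PN ≤ 1.000

p₁ = P(outcome | exposed) = 47/3017 = 0.015578
p₀ = P(outcome | unexposed) = 5/445 = 0.011236
Under exogeneity alone the bounds on PN are max{0,(p₁−p₀)/p₁} ≤ PN ≤ min{1,(1−p₀)/p₁}.
  lower = (p₁ − p₀)/p₁ = 0.0043424 / 0.015578 ≈ 0.2787
  upper = min{1, (1 − p₀)/p₁} = 0.98876 / 0.015578 ≈ 63.4702 → capped at 1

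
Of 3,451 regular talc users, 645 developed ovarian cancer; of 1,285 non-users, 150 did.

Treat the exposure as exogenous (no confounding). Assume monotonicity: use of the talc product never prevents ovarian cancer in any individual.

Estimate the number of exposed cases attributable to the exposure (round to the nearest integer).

about 242 cases

p₁ = P(outcome | exposed) = 645/3451 = 0.1869
p₀ = P(outcome | unexposed) = 150/1285 = 0.11673
PN = (p₁ − p₀)/p₁ = (0.1869 − 0.11673) / 0.1869 ≈ 0.37544.
Attributable cases ≈ PN × (exposed cases) = 0.37544 × 645 ≈ 242.16.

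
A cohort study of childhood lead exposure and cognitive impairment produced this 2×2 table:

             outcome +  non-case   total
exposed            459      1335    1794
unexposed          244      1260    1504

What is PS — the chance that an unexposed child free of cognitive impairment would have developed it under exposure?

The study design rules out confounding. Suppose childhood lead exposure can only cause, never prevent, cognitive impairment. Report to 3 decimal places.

PS ≈ 0.112

p₁ = P(outcome | exposed) = 459/1794 = 0.25585
p₀ = P(outcome | unexposed) = 244/1504 = 0.16223
Under exogeneity and monotonicity, PS = (p₁ − p₀)/(1 − p₀).
PS = (0.25585 − 0.16223) / 0.83777 ≈ 0.1117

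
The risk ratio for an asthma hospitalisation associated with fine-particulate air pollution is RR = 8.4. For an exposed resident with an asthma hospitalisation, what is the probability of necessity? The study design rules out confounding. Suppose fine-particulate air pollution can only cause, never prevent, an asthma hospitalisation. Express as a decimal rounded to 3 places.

PN ≈ 0.881

Under exogeneity and monotonicity, PN = (RR − 1) / RR = 1 − 1/RR.
PN = (8.4 − 1) / 8.4 = 7.4 / 8.4 ≈ 0.8810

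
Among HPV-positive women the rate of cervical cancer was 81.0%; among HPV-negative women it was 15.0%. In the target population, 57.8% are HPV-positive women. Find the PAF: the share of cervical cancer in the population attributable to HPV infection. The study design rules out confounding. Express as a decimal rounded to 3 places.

PAF ≈ 0.718

p₁ = 0.81, p₀ = 0.15.
Overall risk P(Y=1) = π·p₁ + (1−π)·p₀ = 0.578×0.81 + 0.422×0.15 = 0.53148.
Under exogeneity, PAF = [P(Y=1) − p₀] / P(Y=1).
PAF = (0.53148 − 0.15) / 0.53148 ≈ 0.7178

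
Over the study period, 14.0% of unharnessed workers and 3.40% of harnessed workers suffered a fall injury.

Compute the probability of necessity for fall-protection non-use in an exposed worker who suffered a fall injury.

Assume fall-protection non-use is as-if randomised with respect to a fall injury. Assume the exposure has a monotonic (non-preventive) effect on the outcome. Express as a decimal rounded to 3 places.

PN ≈ 0.757

p₁ = 0.14, p₀ = 0.034.
Under exogeneity and monotonicity, PN = (p₁ − p₀) / p₁.
PN = (0.14 − 0.034) / 0.14 = 0.106 / 0.14 ≈ 0.7571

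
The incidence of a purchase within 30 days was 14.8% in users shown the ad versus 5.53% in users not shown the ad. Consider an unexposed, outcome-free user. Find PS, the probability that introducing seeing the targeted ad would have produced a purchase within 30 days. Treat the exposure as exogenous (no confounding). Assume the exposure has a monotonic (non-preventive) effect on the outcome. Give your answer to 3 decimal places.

p₁ = 0.148, p₀ = 0.0553.
Under exogeneity and monotonicity, PS = (p₁ − p₀) / (1 − p₀).
PS = (0.148 − 0.0553) / (1 − 0.0553) = 0.0927 / 0.9447 ≈ 0.0981

PS ≈ 0.098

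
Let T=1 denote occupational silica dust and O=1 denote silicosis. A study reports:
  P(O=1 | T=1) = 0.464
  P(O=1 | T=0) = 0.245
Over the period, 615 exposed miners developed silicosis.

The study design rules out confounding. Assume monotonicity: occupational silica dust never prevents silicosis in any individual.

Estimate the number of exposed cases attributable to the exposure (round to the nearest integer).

Let p₁ = 0.464, p₀ = 0.245.
PN = (p₁ − p₀)/p₁ = (0.464 − 0.245) / 0.464 ≈ 0.47198.
Attributable cases ≈ PN × (exposed cases) = 0.47198 × 615 ≈ 290.27.

about 290 cases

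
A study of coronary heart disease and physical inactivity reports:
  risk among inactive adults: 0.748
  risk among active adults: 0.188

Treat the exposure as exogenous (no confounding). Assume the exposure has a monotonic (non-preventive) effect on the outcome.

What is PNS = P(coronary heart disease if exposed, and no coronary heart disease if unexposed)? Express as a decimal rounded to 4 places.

PNS ≈ 0.5600

Let p₁ = 0.748, p₀ = 0.188.
Under exogeneity and monotonicity, PNS = p₁ − p₀.
PNS = 0.748 − 0.188 = 0.56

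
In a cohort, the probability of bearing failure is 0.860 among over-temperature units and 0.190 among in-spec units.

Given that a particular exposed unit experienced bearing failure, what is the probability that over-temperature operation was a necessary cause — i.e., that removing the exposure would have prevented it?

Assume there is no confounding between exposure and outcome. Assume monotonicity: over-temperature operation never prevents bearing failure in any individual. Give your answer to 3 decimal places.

PN ≈ 0.779

Let p₁ = 0.86, p₀ = 0.19.
Under exogeneity and monotonicity, PN = (p₁ − p₀) / p₁.
PN = (0.86 − 0.19) / 0.86 = 0.67 / 0.86 ≈ 0.7791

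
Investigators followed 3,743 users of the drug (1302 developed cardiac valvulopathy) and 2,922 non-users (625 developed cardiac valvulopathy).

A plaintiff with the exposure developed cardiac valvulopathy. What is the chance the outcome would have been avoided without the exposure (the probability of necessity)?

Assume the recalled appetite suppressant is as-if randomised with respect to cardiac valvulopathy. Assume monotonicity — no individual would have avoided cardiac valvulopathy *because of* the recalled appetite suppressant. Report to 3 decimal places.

p₁ = P(outcome | exposed) = 1302/3743 = 0.34785
p₀ = P(outcome | unexposed) = 625/2922 = 0.21389
Under exogeneity and monotonicity, PN = (p₁ − p₀) / p₁.
PN = (0.34785 − 0.21389) / 0.34785 = 0.13395 / 0.34785 ≈ 0.3851

PN ≈ 0.385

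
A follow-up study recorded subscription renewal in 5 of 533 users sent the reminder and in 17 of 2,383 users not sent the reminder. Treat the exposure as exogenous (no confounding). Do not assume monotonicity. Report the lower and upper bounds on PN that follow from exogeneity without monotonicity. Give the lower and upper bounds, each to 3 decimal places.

0.240 ≤ PN ≤ 1.000

p₁ = P(outcome | exposed) = 5/533 = 0.0093809
p₀ = P(outcome | unexposed) = 17/2383 = 0.0071339
Under exogeneity alone the bounds on PN are max{0,(p₁−p₀)/p₁} ≤ PN ≤ min{1,(1−p₀)/p₁}.
  lower = (p₁ − p₀)/p₁ = 0.002247 / 0.0093809 ≈ 0.2395
  upper = min{1, (1 − p₀)/p₁} = 0.99287 / 0.0093809 ≈ 105.8395 → capped at 1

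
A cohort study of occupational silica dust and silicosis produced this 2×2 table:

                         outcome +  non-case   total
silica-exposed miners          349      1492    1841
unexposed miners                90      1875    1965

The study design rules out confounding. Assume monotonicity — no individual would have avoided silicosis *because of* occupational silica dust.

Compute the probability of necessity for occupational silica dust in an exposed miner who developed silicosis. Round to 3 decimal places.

PN ≈ 0.758

p₁ = P(outcome | exposed) = 349/1841 = 0.18957
p₀ = P(outcome | unexposed) = 90/1965 = 0.045802
Under exogeneity and monotonicity, PN = (p₁ − p₀)/p₁.
PN = (0.18957 − 0.045802) / 0.18957 ≈ 0.7584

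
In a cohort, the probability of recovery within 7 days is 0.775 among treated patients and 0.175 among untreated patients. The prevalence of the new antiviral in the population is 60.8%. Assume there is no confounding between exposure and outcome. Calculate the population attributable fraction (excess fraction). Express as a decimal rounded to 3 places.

PAF ≈ 0.676

Let p₁ = 0.775, p₀ = 0.175.
Overall risk P(Y=1) = π·p₁ + (1−π)·p₀ = 0.608×0.775 + 0.392×0.175 = 0.5398.
Under exogeneity, PAF = [P(Y=1) − p₀] / P(Y=1).
PAF = (0.5398 − 0.175) / 0.5398 ≈ 0.6758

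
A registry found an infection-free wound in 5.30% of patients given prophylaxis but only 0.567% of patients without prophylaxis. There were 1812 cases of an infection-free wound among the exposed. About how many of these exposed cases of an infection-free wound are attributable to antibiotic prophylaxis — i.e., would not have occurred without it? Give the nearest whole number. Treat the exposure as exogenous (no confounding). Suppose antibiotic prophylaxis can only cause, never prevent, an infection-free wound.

p₁ = 0.053, p₀ = 0.00567.
PN = (p₁ − p₀)/p₁ = (0.053 − 0.00567) / 0.053 ≈ 0.89302.
Attributable cases ≈ PN × (exposed cases) = 0.89302 × 1812 ≈ 1618.15.

about 1618 cases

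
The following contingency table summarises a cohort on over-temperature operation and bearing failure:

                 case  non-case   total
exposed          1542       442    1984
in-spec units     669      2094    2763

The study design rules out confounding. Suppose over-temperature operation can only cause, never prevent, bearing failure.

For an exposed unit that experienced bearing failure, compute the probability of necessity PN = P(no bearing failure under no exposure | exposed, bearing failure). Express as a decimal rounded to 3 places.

PN ≈ 0.688

p₁ = P(outcome | exposed) = 1542/1984 = 0.77722
p₀ = P(outcome | unexposed) = 669/2763 = 0.24213
Under exogeneity and monotonicity, PN = (p₁ − p₀)/p₁.
PN = (0.77722 − 0.24213) / 0.77722 ≈ 0.6885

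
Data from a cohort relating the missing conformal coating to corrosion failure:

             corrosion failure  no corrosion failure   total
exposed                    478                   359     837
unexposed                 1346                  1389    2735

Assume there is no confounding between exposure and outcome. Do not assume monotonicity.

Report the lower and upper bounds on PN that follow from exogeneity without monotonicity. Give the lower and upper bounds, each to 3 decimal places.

0.138 ≤ PN ≤ 0.889

p₁ = P(outcome | exposed) = 478/837 = 0.57109
p₀ = P(outcome | unexposed) = 1346/2735 = 0.49214
Under exogeneity alone the bounds on PN are max{0,(p₁−p₀)/p₁} ≤ PN ≤ min{1,(1−p₀)/p₁}.
  lower = (p₁ − p₀)/p₁ = 0.078948 / 0.57109 ≈ 0.1382
  upper = min{1, (1 − p₀)/p₁} = 0.50786 / 0.57109 ≈ 0.8893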